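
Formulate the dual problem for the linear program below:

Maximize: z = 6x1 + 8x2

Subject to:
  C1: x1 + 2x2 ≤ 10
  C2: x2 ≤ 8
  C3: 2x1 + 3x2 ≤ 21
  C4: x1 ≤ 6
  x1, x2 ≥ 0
Minimize: z = 10y1 + 8y2 + 21y3 + 6y4

Subject to:
  C1: -y1 - 2y3 - y4 ≤ -6
  C2: -2y1 - y2 - 3y3 ≤ -8
  y1, y2, y3, y4 ≥ 0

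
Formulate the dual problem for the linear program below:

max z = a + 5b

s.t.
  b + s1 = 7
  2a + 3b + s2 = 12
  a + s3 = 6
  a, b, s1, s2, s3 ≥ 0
Minimize: z = 7y1 + 12y2 + 6y3

Subject to:
  C1: -2y2 - y3 ≤ -1
  C2: -y1 - 3y2 ≤ -5
  y1, y2, y3 ≥ 0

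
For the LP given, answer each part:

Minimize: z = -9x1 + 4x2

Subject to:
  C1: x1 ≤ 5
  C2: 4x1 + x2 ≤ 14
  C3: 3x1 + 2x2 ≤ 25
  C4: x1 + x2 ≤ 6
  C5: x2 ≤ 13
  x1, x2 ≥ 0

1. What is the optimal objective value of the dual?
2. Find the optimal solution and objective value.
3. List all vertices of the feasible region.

1. -31.5 (by strong duality, equal to the primal optimum)
2. x1 = 3.5, x2 = 0, z = -31.5
3. (0, 0), (3.5, 0), (2.667, 3.333), (0, 6)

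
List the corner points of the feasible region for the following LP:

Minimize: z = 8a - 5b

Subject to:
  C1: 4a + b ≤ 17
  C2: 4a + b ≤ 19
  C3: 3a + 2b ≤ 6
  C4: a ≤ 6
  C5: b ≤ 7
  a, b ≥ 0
Each vertex is the intersection of two constraint boundaries that also satisfies all remaining constraints:
  a = 0 and b = 0 → (0, 0)
  3a + 2b = 6 and b = 0 → (2, 0)
  3a + 2b = 6 and a = 0 → (0, 3)

Vertices: (0, 0), (2, 0), (0, 3)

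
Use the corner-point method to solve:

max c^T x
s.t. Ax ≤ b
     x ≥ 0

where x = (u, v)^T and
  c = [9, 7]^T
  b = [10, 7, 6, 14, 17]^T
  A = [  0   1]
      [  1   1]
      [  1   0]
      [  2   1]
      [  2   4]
Each vertex is the intersection of two constraint boundaries that also satisfies all remaining constraints:
  u = 0 and v = 0 → (0, 0)
  u = 6 and v = 0 → (6, 0)
  u + v = 7 and u = 6 → (6, 1)
  u + v = 7 and 2u + 4v = 17 → (5.5, 1.5)
  2u + 4v = 17 and u = 0 → (0, 4.25)

Evaluating z = 9u + 7v at each vertex:
  (0, 0): z = 0
  (6, 0): z = 54
  (6, 1): z = 61
  (5.5, 1.5): z = 60
  (0, 4.25): z = 29.75

The maximum is at (6, 1) with z = 61.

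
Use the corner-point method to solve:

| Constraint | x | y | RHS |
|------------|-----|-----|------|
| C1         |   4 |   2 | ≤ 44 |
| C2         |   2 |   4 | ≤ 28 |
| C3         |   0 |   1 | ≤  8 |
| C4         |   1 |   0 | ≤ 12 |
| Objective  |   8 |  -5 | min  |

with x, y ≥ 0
x = 0, y = 7, z = -35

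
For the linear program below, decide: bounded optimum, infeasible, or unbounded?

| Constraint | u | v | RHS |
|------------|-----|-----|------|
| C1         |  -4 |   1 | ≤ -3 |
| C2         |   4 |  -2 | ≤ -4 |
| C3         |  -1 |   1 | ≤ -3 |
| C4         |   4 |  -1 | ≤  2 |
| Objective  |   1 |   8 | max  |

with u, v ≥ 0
C4 requires 4u - v ≤ 2, while C1 (-4u + v ≤ -3) is equivalent to 4u - v ≥ 3. Together they would need 3 ≤ 4u - v ≤ 2, which is impossible since 3 > 2. No point satisfies all constraints.

The feasible region is empty; the LP is infeasible.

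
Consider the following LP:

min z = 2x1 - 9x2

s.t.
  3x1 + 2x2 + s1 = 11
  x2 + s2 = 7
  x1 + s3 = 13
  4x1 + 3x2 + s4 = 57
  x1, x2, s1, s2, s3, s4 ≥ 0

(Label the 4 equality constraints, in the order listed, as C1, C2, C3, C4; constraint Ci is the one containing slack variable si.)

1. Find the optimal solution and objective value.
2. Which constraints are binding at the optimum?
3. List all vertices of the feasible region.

1. x1 = 0, x2 = 5.5, z = -49.5
2. C1, x1 ≥ 0
3. (0, 0), (3.667, 0), (0, 5.5)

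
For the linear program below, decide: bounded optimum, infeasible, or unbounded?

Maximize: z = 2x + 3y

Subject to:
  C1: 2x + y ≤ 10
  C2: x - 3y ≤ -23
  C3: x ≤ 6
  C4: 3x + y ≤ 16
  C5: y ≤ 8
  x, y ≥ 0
The point (1, 8) satisfies every constraint, so the LP is feasible; the constraints give x ≤ 6 and y ≤ 8, which with x, y ≥ 0 keep the feasible region inside a bounded box. A feasible, bounded LP attains a finite optimum at a vertex.

The LP has an optimal solution: (1, 8) with z = 26.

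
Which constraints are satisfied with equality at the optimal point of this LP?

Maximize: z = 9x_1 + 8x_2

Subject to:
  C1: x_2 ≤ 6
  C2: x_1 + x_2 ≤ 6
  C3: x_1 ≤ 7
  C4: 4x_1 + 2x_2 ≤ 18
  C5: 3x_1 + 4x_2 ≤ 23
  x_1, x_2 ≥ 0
Optimal: x_1 = 3, x_2 = 3
Slack at optimum:
  C1: slack = 3
  C2: slack = 0 (binding)
  C3: slack = 4
  C4: slack = 0 (binding)
  C5: slack = 2
  x_1 ≥ 0: x_1 = 3
  x_2 ≥ 0: x_2 = 3
Binding constraints: C2, C4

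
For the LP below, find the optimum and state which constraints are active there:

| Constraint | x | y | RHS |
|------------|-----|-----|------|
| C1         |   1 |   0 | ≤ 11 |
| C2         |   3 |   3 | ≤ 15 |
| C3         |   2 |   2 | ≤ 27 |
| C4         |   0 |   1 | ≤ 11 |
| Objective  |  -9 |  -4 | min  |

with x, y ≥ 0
Optimal: x = 5, y = 0
Binding: C2, y ≥ 0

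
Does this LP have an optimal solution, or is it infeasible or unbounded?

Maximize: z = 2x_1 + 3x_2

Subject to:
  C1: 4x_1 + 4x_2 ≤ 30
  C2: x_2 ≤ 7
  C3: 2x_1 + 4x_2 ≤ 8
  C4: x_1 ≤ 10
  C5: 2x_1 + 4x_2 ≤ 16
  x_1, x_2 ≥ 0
The point (4, 0) satisfies every constraint, so the LP is feasible; the constraints give x_1 ≤ 10 and x_2 ≤ 7, which with x_1, x_2 ≥ 0 keep the feasible region inside a bounded box. A feasible, bounded LP attains a finite optimum at a vertex.

Feasible with finite optimum z* = 8 at (4, 0).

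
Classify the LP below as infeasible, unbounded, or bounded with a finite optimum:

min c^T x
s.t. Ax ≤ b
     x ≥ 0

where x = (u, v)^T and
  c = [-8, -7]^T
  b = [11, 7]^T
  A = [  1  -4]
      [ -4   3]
Feasible point: (0, 0) satisfies every constraint, so the LP is feasible.
Direction d = (1, 1): for each constraint row a, a·d ≤ 0 —
  (1)(1) + (-4)(1) = -3 ≤ 0
  (-4)(1) + (3)(1) = -1 ≤ 0
and d ≥ 0, so (0, 0) + t·d stays feasible for every t ≥ 0. Along this ray z = -8u - 7v changes by -15 per unit t, so z → −∞.

The LP is unbounded; z can be made arbitrarily small.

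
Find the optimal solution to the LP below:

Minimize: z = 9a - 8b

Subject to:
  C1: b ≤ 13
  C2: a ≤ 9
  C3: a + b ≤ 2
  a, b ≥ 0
a = 0, b = 2, z = -16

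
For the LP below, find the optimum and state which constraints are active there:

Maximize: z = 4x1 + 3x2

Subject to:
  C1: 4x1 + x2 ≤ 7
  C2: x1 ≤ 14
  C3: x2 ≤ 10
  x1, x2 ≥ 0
Optimal: x1 = 0, x2 = 7
Slack at optimum:
  C1: slack = 0 (binding)
  C2: slack = 14
  C3: slack = 3
  x1 ≥ 0: x1 = 0 (binding)
  x2 ≥ 0: x2 = 7
Binding constraints: C1, x1 ≥ 0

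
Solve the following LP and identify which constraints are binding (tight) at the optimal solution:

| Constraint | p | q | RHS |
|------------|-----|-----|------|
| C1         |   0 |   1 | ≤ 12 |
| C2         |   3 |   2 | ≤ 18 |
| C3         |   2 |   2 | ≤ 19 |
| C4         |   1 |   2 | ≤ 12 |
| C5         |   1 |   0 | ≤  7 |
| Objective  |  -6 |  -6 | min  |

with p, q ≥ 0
Optimal: p = 3, q = 4.5
Slack at optimum:
  C1: slack = 7.5
  C2: slack = 0 (binding)
  C3: slack = 4
  C4: slack = 0 (binding)
  C5: slack = 4
  p ≥ 0: p = 3
  q ≥ 0: q = 4.5
Binding constraints: C2, C4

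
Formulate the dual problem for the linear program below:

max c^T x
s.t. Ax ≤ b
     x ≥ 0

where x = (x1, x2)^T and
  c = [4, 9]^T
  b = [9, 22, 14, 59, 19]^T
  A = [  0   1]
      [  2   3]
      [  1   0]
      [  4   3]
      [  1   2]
Minimize: z = 9y1 + 22y2 + 14y3 + 59y4 + 19y5

Subject to:
  C1: -2y2 - y3 - 4y4 - y5 ≤ -4
  C2: -y1 - 3y2 - 3y4 - 2y5 ≤ -9
  y1, y2, y3, y4, y5 ≥ 0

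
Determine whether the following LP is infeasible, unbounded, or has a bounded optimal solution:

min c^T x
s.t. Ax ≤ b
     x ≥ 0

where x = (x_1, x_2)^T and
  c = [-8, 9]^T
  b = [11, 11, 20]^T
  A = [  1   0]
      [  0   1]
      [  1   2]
The point (11, 0) satisfies every constraint, so the LP is feasible; the constraints give x_1 ≤ 11 and x_2 ≤ 11, which with x_1, x_2 ≥ 0 keep the feasible region inside a bounded box. A feasible, bounded LP attains a finite optimum at a vertex.

Bounded optimum: z* = -88 at (11, 0).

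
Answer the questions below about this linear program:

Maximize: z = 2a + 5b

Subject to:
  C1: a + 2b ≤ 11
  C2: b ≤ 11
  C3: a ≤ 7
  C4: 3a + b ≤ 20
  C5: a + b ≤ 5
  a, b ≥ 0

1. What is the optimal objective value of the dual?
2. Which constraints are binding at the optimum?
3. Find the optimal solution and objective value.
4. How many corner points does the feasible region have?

1. 25 (by strong duality, equal to the primal optimum)
2. C5, a ≥ 0
3. a = 0, b = 5, z = 25
4. 3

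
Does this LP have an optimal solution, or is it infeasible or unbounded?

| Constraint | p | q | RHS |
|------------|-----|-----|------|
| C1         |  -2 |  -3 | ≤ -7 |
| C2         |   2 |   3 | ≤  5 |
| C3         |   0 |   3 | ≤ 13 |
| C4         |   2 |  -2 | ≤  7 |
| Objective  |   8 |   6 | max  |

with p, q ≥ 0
C2 requires 2p + 3q ≤ 5, while C1 (-2p - 3q ≤ -7) is equivalent to 2p + 3q ≥ 7. Together they would need 7 ≤ 2p + 3q ≤ 5, which is impossible since 7 > 5. No point satisfies all constraints.

Infeasible: no point satisfies all constraints simultaneously.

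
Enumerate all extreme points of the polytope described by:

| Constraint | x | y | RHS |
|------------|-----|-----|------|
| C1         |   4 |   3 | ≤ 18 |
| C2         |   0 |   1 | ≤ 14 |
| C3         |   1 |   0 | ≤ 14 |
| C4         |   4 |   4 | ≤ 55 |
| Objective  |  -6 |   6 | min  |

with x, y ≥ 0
Each vertex is the intersection of two constraint boundaries that also satisfies all remaining constraints:
  x = 0 and y = 0 → (0, 0)
  4x + 3y = 18 and y = 0 → (4.5, 0)
  4x + 3y = 18 and x = 0 → (0, 6)

Vertices: (0, 0), (4.5, 0), (0, 6)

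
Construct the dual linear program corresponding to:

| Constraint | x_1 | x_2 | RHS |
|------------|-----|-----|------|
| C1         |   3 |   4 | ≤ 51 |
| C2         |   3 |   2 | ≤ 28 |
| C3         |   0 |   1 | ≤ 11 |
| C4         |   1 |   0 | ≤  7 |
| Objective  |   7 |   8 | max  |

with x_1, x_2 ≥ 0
Minimize: z = 51y1 + 28y2 + 11y3 + 7y4

Subject to:
  C1: -3y1 - 3y2 - y4 ≤ -7
  C2: -4y1 - 2y2 - y3 ≤ -8
  y1, y2, y3, y4 ≥ 0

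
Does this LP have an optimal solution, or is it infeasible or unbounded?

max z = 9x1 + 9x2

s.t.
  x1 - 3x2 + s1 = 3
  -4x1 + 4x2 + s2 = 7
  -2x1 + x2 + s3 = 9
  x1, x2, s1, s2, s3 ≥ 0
Feasible point: (0, 0) satisfies every constraint, so the LP is feasible.
Direction d = (1, 1): for each constraint row a, a·d ≤ 0 —
  (1)(1) + (-3)(1) = -2 ≤ 0
  (-4)(1) + (4)(1) = 0 ≤ 0
  (-2)(1) + (1)(1) = -1 ≤ 0
and d ≥ 0, so (0, 0) + t·d stays feasible for every t ≥ 0. Along this ray z = 9x1 + 9x2 changes by 18 per unit t, so z → +∞.

Unbounded: there is a feasible ray along which z → +∞.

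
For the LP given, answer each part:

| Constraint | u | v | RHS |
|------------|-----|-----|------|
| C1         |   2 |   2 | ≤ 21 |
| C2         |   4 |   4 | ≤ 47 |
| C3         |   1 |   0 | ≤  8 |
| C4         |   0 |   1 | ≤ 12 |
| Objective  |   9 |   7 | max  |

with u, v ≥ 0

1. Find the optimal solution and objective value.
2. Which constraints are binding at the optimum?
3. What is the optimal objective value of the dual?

1. u = 8, v = 2.5, z = 89.5
2. C1, C3
3. 89.5 (by strong duality, equal to the primal optimum)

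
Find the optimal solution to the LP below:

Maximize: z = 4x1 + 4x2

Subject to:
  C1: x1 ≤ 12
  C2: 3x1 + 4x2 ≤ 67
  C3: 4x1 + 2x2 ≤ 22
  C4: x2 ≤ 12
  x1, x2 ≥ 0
Each vertex is the intersection of two constraint boundaries that also satisfies all remaining constraints:
  x1 = 0 and x2 = 0 → (0, 0)
  4x1 + 2x2 = 22 and x2 = 0 → (5.5, 0)
  4x1 + 2x2 = 22 and x1 = 0 → (0, 11)

Evaluating z = 4x1 + 4x2 at each vertex:
  (0, 0): z = 0
  (5.5, 0): z = 22
  (0, 11): z = 44

The maximum is at (0, 11) with z = 44.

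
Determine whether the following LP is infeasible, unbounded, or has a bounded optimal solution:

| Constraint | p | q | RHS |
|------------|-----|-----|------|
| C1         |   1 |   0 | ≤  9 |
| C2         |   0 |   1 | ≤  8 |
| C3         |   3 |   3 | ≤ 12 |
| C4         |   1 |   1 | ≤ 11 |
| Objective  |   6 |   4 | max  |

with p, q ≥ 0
The point (4, 0) satisfies every constraint, so the LP is feasible; the constraints give p ≤ 9 and q ≤ 8, which with p, q ≥ 0 keep the feasible region inside a bounded box. A feasible, bounded LP attains a finite optimum at a vertex.

Bounded optimum: z* = 24 at (4, 0).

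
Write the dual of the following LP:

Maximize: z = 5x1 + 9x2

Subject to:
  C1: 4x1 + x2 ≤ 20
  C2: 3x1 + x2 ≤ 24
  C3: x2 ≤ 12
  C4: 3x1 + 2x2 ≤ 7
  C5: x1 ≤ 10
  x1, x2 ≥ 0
Minimize: z = 20y1 + 24y2 + 12y3 + 7y4 + 10y5

Subject to:
  C1: -4y1 - 3y2 - 3y4 - y5 ≤ -5
  C2: -y1 - y2 - y3 - 2y4 ≤ -9
  y1, y2, y3, y4, y5 ≥ 0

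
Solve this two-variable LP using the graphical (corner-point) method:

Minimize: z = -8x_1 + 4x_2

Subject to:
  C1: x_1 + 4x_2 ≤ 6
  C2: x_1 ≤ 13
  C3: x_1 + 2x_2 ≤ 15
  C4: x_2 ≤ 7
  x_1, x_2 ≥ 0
Each vertex is the intersection of two constraint boundaries that also satisfies all remaining constraints:
  x_1 = 0 and x_2 = 0 → (0, 0)
  x_1 + 4x_2 = 6 and x_2 = 0 → (6, 0)
  x_1 + 4x_2 = 6 and x_1 = 0 → (0, 1.5)

Evaluating z = -8x_1 + 4x_2 at each vertex:
  (0, 0): z = 0
  (6, 0): z = -48
  (0, 1.5): z = 6

The minimum is at (6, 0) with z = -48.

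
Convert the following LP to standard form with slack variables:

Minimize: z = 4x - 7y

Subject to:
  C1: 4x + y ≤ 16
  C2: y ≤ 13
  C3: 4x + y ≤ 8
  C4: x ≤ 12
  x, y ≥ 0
min z = 4x - 7y

s.t.
  4x + y + s1 = 16
  y + s2 = 13
  4x + y + s3 = 8
  x + s4 = 12
  x, y, s1, s2, s3, s4 ≥ 0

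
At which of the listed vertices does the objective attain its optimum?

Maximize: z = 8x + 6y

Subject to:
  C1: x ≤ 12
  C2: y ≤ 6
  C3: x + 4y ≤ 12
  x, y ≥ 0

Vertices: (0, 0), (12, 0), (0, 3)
(12, 0) with z = 96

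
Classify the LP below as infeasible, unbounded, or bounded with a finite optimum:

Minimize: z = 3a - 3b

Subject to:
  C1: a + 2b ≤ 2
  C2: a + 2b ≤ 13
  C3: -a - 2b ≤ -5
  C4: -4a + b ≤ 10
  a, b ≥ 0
C1 requires a + 2b ≤ 2, while C3 (-a - 2b ≤ -5) is equivalent to a + 2b ≥ 5. Together they would need 5 ≤ a + 2b ≤ 2, which is impossible since 5 > 2. No point satisfies all constraints.

Infeasible: no point satisfies all constraints simultaneously.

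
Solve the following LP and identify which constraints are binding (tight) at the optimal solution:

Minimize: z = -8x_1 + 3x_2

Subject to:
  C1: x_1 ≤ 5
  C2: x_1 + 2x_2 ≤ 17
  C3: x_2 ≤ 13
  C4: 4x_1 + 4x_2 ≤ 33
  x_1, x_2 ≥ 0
Optimal: x_1 = 5, x_2 = 0
Slack at optimum:
  C1: slack = 0 (binding)
  C2: slack = 12
  C3: slack = 13
  C4: slack = 13
  x_1 ≥ 0: x_1 = 5
  x_2 ≥ 0: x_2 = 0 (binding)
Binding constraints: C1, x_2 ≥ 0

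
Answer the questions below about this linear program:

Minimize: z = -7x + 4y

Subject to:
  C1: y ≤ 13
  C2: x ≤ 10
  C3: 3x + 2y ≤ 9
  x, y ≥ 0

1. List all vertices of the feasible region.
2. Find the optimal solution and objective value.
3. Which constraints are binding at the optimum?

1. (0, 0), (3, 0), (0, 4.5)
2. x = 3, y = 0, z = -21
3. C3, y ≥ 0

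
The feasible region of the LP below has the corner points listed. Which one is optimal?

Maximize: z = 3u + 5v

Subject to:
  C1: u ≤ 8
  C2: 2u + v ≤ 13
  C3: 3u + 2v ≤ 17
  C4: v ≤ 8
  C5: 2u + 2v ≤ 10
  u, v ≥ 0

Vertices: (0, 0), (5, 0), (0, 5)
Evaluating z = 3u + 5v at each vertex:
  (0, 0): z = 0
  (5, 0): z = 15
  (0, 5): z = 25

The largest value is z = 25, attained at (0, 5).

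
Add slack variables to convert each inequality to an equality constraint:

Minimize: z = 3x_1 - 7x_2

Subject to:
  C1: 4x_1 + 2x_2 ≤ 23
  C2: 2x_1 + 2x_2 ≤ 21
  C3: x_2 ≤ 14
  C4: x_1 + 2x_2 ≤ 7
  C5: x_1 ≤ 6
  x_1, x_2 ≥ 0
min z = 3x_1 - 7x_2

s.t.
  4x_1 + 2x_2 + s1 = 23
  2x_1 + 2x_2 + s2 = 21
  x_2 + s3 = 14
  x_1 + 2x_2 + s4 = 7
  x_1 + s5 = 6
  x_1, x_2, s1, s2, s3, s4, s5 ≥ 0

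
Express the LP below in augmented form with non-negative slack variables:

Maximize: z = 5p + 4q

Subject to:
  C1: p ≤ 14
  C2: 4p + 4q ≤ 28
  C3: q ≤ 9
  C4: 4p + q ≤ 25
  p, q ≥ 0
max z = 5p + 4q

s.t.
  p + s1 = 14
  4p + 4q + s2 = 28
  q + s3 = 9
  4p + q + s4 = 25
  p, q, s1, s2, s3, s4 ≥ 0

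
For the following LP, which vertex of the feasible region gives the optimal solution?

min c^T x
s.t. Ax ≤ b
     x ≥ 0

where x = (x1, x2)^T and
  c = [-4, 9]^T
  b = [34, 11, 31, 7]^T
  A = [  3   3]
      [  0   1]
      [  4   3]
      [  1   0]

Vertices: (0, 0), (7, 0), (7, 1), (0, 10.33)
Evaluating z = -4x1 + 9x2 at each vertex:
  (0, 0): z = 0
  (7, 0): z = -28
  (7, 1): z = -19
  (0, 10.33): z = 93

The smallest value is z = -28, attained at (7, 0).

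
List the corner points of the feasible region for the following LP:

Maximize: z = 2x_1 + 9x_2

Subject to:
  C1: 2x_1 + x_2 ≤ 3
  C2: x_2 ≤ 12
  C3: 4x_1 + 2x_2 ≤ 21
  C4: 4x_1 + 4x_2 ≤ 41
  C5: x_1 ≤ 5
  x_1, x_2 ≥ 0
Each vertex is the intersection of two constraint boundaries that also satisfies all remaining constraints:
  x_1 = 0 and x_2 = 0 → (0, 0)
  2x_1 + x_2 = 3 and x_2 = 0 → (1.5, 0)
  2x_1 + x_2 = 3 and x_1 = 0 → (0, 3)

Vertices: (0, 0), (1.5, 0), (0, 3)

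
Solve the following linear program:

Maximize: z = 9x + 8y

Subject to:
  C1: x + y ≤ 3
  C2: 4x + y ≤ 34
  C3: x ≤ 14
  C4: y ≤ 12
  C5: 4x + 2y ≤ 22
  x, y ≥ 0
Each vertex is the intersection of two constraint boundaries that also satisfies all remaining constraints:
  x = 0 and y = 0 → (0, 0)
  x + y = 3 and y = 0 → (3, 0)
  x + y = 3 and x = 0 → (0, 3)

Evaluating z = 9x + 8y at each vertex:
  (0, 0): z = 0
  (3, 0): z = 27
  (0, 3): z = 24

The maximum is at (3, 0) with z = 27.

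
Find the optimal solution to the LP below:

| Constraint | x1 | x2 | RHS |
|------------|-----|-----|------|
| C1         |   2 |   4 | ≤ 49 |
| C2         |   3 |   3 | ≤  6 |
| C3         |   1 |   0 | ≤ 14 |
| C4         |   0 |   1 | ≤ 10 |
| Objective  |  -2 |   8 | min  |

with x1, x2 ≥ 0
x1 = 2, x2 = 0, z = -4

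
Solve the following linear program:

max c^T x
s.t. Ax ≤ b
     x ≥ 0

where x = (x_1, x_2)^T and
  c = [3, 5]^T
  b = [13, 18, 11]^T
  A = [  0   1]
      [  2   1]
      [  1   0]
Each vertex is the intersection of two constraint boundaries that also satisfies all remaining constraints:
  x_1 = 0 and x_2 = 0 → (0, 0)
  2x_1 + x_2 = 18 and x_2 = 0 → (9, 0)
  x_2 = 13 and 2x_1 + x_2 = 18 → (2.5, 13)
  x_2 = 13 and x_1 = 0 → (0, 13)

Evaluating z = 3x_1 + 5x_2 at each vertex:
  (0, 0): z = 0
  (9, 0): z = 27
  (2.5, 13): z = 72.5
  (0, 13): z = 65

The maximum is at (2.5, 13) with z = 72.5.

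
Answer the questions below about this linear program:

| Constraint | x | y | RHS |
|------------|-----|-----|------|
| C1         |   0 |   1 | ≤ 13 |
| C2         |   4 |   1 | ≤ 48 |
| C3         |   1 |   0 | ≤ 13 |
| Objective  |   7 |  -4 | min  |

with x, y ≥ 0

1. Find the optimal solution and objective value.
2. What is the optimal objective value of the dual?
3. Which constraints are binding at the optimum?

1. x = 0, y = 13, z = -52
2. -52 (by strong duality, equal to the primal optimum)
3. C1, x ≥ 0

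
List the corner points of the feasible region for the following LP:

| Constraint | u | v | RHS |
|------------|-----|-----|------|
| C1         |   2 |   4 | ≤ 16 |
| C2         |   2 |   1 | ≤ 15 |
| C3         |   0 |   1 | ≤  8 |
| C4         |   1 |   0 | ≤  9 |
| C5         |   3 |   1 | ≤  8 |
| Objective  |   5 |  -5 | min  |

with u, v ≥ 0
Each vertex is the intersection of two constraint boundaries that also satisfies all remaining constraints:
  u = 0 and v = 0 → (0, 0)
  3u + v = 8 and v = 0 → (2.667, 0)
  2u + 4v = 16 and 3u + v = 8 → (1.6, 3.2)
  2u + 4v = 16 and u = 0 → (0, 4)

Vertices: (0, 0), (2.667, 0), (1.6, 3.2), (0, 4)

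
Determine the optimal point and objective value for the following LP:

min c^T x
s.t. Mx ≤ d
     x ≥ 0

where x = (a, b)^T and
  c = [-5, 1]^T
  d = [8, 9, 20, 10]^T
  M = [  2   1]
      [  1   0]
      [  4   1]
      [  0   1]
Each vertex is the intersection of two constraint boundaries that also satisfies all remaining constraints:
  a = 0 and b = 0 → (0, 0)
  2a + b = 8 and b = 0 → (4, 0)
  2a + b = 8 and a = 0 → (0, 8)

Evaluating z = -5a + b at each vertex:
  (0, 0): z = 0
  (4, 0): z = -20
  (0, 8): z = 8

The minimum is at (4, 0) with z = -20.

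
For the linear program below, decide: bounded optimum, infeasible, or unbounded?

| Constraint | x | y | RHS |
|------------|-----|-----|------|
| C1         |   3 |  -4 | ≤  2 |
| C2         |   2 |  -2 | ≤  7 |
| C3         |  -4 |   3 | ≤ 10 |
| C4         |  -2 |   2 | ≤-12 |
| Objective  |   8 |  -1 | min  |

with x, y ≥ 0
C2 requires 2x - 2y ≤ 7, while C4 (-2x + 2y ≤ -12) is equivalent to 2x - 2y ≥ 12. Together they would need 12 ≤ 2x - 2y ≤ 7, which is impossible since 12 > 7. No point satisfies all constraints.

Infeasible — the constraint set is empty.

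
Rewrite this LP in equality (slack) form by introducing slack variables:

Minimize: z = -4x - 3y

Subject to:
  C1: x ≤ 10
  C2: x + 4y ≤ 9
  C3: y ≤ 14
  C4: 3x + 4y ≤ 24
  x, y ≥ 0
min z = -4x - 3y

s.t.
  x + s1 = 10
  x + 4y + s2 = 9
  y + s3 = 14
  3x + 4y + s4 = 24
  x, y, s1, s2, s3, s4 ≥ 0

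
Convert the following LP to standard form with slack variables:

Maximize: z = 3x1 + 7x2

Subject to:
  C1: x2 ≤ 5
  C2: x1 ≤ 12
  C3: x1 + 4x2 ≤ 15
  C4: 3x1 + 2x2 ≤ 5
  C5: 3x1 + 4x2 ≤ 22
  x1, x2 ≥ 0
max z = 3x1 + 7x2

s.t.
  x2 + s1 = 5
  x1 + s2 = 12
  x1 + 4x2 + s3 = 15
  3x1 + 2x2 + s4 = 5
  3x1 + 4x2 + s5 = 22
  x1, x2, s1, s2, s3, s4, s5 ≥ 0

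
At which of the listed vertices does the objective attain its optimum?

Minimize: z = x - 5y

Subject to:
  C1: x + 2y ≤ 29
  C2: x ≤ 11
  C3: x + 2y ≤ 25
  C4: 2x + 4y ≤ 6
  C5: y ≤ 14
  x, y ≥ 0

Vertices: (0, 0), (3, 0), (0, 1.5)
Evaluating z = x - 5y at each vertex:
  (0, 0): z = 0
  (3, 0): z = 3
  (0, 1.5): z = -7.5

The smallest value is z = -7.5, attained at (0, 1.5).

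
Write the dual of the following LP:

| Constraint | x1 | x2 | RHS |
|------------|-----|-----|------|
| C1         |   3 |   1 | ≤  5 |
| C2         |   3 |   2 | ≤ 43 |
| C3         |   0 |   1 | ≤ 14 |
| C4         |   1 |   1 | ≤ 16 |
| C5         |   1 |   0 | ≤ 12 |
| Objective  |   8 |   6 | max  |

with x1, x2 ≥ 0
Minimize: z = 5y1 + 43y2 + 14y3 + 16y4 + 12y5

Subject to:
  C1: -3y1 - 3y2 - y4 - y5 ≤ -8
  C2: -y1 - 2y2 - y3 - y4 ≤ -6
  y1, y2, y3, y4, y5 ≥ 0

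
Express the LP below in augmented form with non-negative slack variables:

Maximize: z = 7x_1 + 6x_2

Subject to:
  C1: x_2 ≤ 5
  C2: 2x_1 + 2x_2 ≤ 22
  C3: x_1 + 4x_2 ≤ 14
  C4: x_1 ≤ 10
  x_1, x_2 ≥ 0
max z = 7x_1 + 6x_2

s.t.
  x_2 + s1 = 5
  2x_1 + 2x_2 + s2 = 22
  x_1 + 4x_2 + s3 = 14
  x_1 + s4 = 10
  x_1, x_2, s1, s2, s3, s4 ≥ 0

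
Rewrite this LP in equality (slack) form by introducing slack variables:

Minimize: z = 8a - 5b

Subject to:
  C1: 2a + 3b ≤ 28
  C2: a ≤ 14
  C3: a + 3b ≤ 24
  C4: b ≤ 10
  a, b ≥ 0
min z = 8a - 5b

s.t.
  2a + 3b + s1 = 28
  a + s2 = 14
  a + 3b + s3 = 24
  b + s4 = 10
  a, b, s1, s2, s3, s4 ≥ 0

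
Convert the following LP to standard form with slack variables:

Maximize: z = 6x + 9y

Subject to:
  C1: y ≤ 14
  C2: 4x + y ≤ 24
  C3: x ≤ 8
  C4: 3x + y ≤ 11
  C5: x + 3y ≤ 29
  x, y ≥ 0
max z = 6x + 9y

s.t.
  y + s1 = 14
  4x + y + s2 = 24
  x + s3 = 8
  3x + y + s4 = 11
  x + 3y + s5 = 29
  x, y, s1, s2, s3, s4, s5 ≥ 0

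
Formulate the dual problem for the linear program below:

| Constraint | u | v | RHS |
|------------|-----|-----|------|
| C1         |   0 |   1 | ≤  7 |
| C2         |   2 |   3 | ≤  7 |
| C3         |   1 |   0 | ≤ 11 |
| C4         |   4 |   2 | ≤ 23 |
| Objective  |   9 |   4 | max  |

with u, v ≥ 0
Minimize: z = 7y1 + 7y2 + 11y3 + 23y4

Subject to:
  C1: -2y2 - y3 - 4y4 ≤ -9
  C2: -y1 - 3y2 - 2y4 ≤ -4
  y1, y2, y3, y4 ≥ 0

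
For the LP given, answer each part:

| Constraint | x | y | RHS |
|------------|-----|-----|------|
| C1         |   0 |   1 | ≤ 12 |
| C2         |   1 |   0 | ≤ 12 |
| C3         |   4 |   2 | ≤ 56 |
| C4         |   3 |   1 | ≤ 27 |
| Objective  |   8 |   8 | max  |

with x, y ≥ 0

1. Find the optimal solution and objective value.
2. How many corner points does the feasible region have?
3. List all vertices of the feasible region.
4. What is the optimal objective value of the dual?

1. x = 5, y = 12, z = 136
2. 4
3. (0, 0), (9, 0), (5, 12), (0, 12)
4. 136 (by strong duality, equal to the primal optimum)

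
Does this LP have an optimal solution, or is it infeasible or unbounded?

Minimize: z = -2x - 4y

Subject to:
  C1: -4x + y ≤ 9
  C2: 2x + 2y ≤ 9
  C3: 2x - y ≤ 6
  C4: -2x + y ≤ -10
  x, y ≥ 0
C3 requires 2x - y ≤ 6, while C4 (-2x + y ≤ -10) is equivalent to 2x - y ≥ 10. Together they would need 10 ≤ 2x - y ≤ 6, which is impossible since 10 > 6. No point satisfies all constraints.

Infeasible — the constraint set is empty.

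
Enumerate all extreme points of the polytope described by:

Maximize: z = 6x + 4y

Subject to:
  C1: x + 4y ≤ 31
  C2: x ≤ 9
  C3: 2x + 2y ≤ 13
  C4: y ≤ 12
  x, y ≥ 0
Each vertex is the intersection of two constraint boundaries that also satisfies all remaining constraints:
  x = 0 and y = 0 → (0, 0)
  2x + 2y = 13 and y = 0 → (6.5, 0)
  2x + 2y = 13 and x = 0 → (0, 6.5)

Vertices: (0, 0), (6.5, 0), (0, 6.5)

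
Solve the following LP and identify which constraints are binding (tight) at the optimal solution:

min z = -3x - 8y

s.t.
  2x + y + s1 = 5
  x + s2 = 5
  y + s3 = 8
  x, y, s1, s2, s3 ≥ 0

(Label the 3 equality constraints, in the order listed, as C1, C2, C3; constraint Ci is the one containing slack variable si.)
Optimal: x = 0, y = 5
Slack at optimum:
  C1: slack = 0 (binding)
  C2: slack = 5
  C3: slack = 3
  x ≥ 0: x = 0 (binding)
  y ≥ 0: y = 5
Binding constraints: C1, x ≥ 0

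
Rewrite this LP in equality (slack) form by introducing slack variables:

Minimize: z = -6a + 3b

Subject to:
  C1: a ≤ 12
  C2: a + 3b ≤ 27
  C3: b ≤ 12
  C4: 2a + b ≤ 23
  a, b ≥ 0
min z = -6a + 3b

s.t.
  a + s1 = 12
  a + 3b + s2 = 27
  b + s3 = 12
  2a + b + s4 = 23
  a, b, s1, s2, s3, s4 ≥ 0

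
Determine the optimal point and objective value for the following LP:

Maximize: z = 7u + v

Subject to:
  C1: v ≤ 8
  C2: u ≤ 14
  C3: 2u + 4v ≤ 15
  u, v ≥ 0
Each vertex is the intersection of two constraint boundaries that also satisfies all remaining constraints:
  u = 0 and v = 0 → (0, 0)
  2u + 4v = 15 and v = 0 → (7.5, 0)
  2u + 4v = 15 and u = 0 → (0, 3.75)

Evaluating z = 7u + v at each vertex:
  (0, 0): z = 0
  (7.5, 0): z = 52.5
  (0, 3.75): z = 3.75

The maximum is at (7.5, 0) with z = 52.5.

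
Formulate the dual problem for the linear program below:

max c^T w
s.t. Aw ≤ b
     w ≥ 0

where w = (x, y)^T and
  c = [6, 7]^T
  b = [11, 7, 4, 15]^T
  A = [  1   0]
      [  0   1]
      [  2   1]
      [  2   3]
Minimize: z = 11y1 + 7y2 + 4y3 + 15y4

Subject to:
  C1: -y1 - 2y3 - 2y4 ≤ -6
  C2: -y2 - y3 - 3y4 ≤ -7
  y1, y2, y3, y4 ≥ 0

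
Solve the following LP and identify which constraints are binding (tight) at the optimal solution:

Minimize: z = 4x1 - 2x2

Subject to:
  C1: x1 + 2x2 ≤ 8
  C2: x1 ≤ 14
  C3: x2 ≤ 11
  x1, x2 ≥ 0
Optimal: x1 = 0, x2 = 4
Slack at optimum:
  C1: slack = 0 (binding)
  C2: slack = 14
  C3: slack = 7
  x1 ≥ 0: x1 = 0 (binding)
  x2 ≥ 0: x2 = 4
Binding constraints: C1, x1 ≥ 0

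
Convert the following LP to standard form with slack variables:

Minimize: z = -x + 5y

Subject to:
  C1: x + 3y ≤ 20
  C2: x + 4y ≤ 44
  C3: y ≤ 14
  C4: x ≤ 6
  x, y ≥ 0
min z = -x + 5y

s.t.
  x + 3y + s1 = 20
  x + 4y + s2 = 44
  y + s3 = 14
  x + s4 = 6
  x, y, s1, s2, s3, s4 ≥ 0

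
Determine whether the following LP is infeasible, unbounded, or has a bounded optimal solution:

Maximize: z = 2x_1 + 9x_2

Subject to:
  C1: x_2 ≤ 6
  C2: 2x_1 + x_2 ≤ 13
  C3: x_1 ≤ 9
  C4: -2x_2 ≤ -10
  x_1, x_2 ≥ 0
The point (3.5, 6) satisfies every constraint, so the LP is feasible; the constraints give x_1 ≤ 9 and x_2 ≤ 6, which with x_1, x_2 ≥ 0 keep the feasible region inside a bounded box. A feasible, bounded LP attains a finite optimum at a vertex.

The LP has an optimal solution: (3.5, 6) with z = 61.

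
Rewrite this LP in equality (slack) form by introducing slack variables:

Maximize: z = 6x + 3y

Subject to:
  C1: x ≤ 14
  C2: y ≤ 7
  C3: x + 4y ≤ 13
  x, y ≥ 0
max z = 6x + 3y

s.t.
  x + s1 = 14
  y + s2 = 7
  x + 4y + s3 = 13
  x, y, s1, s2, s3 ≥ 0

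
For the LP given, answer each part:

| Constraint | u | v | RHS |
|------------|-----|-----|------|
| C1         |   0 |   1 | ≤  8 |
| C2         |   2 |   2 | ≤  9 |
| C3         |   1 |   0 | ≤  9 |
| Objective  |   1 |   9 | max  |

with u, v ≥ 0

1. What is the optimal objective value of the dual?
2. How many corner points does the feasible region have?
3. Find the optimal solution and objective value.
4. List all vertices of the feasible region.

1. 40.5 (by strong duality, equal to the primal optimum)
2. 3
3. u = 0, v = 4.5, z = 40.5
4. (0, 0), (4.5, 0), (0, 4.5)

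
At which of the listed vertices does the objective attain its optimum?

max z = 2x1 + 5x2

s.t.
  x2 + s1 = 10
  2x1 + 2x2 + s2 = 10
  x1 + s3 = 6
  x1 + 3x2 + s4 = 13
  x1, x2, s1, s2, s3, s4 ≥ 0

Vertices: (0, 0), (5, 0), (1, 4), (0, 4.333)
Evaluating z = 2x1 + 5x2 at each vertex:
  (0, 0): z = 0
  (5, 0): z = 10
  (1, 4): z = 22
  (0, 4.333): z = 21.67

The largest value is z = 22, attained at (1, 4).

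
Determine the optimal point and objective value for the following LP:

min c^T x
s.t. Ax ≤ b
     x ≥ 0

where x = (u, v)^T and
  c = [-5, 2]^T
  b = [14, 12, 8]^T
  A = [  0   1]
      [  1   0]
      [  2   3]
Each vertex is the intersection of two constraint boundaries that also satisfies all remaining constraints:
  u = 0 and v = 0 → (0, 0)
  2u + 3v = 8 and v = 0 → (4, 0)
  2u + 3v = 8 and u = 0 → (0, 2.667)

Evaluating z = -5u + 2v at each vertex:
  (0, 0): z = 0
  (4, 0): z = -20
  (0, 2.667): z = 5.333

The minimum is at (4, 0) with z = -20.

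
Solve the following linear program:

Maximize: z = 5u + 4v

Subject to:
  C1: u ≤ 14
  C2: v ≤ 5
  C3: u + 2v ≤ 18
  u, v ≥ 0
Each vertex is the intersection of two constraint boundaries that also satisfies all remaining constraints:
  u = 0 and v = 0 → (0, 0)
  u = 14 and v = 0 → (14, 0)
  u = 14 and u + 2v = 18 → (14, 2)
  v = 5 and u + 2v = 18 → (8, 5)
  v = 5 and u = 0 → (0, 5)

Evaluating z = 5u + 4v at each vertex:
  (0, 0): z = 0
  (14, 0): z = 70
  (14, 2): z = 78
  (8, 5): z = 60
  (0, 5): z = 20

The maximum is at (14, 2) with z = 78.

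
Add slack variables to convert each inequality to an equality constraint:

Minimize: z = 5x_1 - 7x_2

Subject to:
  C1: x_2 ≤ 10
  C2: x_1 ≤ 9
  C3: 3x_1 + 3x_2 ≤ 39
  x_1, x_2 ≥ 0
min z = 5x_1 - 7x_2

s.t.
  x_2 + s1 = 10
  x_1 + s2 = 9
  3x_1 + 3x_2 + s3 = 39
  x_1, x_2, s1, s2, s3 ≥ 0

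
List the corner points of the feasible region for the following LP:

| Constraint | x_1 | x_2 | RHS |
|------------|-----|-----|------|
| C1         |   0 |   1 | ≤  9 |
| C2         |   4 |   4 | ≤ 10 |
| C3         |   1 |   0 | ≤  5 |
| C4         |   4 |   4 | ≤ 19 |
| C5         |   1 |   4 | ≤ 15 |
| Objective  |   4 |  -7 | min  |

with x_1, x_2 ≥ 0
Each vertex is the intersection of two constraint boundaries that also satisfies all remaining constraints:
  x_1 = 0 and x_2 = 0 → (0, 0)
  4x_1 + 4x_2 = 10 and x_2 = 0 → (2.5, 0)
  4x_1 + 4x_2 = 10 and x_1 = 0 → (0, 2.5)

Vertices: (0, 0), (2.5, 0), (0, 2.5)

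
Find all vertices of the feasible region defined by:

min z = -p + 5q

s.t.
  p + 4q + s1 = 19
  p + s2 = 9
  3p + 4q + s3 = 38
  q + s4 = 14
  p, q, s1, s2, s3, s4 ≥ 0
Each vertex is the intersection of two constraint boundaries that also satisfies all remaining constraints:
  p = 0 and q = 0 → (0, 0)
  p = 9 and q = 0 → (9, 0)
  p + 4q = 19 and p = 9 → (9, 2.5)
  p + 4q = 19 and p = 0 → (0, 4.75)

Vertices: (0, 0), (9, 0), (9, 2.5), (0, 4.75)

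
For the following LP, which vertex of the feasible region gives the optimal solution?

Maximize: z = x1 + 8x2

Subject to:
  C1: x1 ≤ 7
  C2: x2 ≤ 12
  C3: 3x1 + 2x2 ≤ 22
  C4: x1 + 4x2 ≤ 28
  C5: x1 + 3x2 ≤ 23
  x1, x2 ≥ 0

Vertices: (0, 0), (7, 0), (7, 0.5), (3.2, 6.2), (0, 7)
(0, 7) with z = 56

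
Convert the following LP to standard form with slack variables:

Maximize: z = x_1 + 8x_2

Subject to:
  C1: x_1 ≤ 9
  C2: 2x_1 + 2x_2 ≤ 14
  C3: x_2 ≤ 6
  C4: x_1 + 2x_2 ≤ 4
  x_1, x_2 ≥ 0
max z = x_1 + 8x_2

s.t.
  x_1 + s1 = 9
  2x_1 + 2x_2 + s2 = 14
  x_2 + s3 = 6
  x_1 + 2x_2 + s4 = 4
  x_1, x_2, s1, s2, s3, s4 ≥ 0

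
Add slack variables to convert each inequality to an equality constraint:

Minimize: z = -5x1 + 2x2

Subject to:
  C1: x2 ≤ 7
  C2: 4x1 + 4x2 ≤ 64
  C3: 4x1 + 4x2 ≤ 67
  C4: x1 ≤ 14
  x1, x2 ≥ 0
min z = -5x1 + 2x2

s.t.
  x2 + s1 = 7
  4x1 + 4x2 + s2 = 64
  4x1 + 4x2 + s3 = 67
  x1 + s4 = 14
  x1, x2, s1, s2, s3, s4 ≥ 0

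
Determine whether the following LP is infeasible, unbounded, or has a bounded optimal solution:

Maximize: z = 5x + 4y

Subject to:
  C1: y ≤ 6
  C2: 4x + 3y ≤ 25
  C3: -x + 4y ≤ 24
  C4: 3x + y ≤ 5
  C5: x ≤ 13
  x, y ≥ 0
The point (0, 5) satisfies every constraint, so the LP is feasible; the constraints give x ≤ 13 and y ≤ 6, which with x, y ≥ 0 keep the feasible region inside a bounded box. A feasible, bounded LP attains a finite optimum at a vertex.

The LP has an optimal solution: (0, 5) with z = 20.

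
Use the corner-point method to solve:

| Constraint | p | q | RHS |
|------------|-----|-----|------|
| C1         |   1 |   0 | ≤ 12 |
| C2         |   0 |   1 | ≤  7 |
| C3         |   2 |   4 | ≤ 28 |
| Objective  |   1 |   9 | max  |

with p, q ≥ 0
Each vertex is the intersection of two constraint boundaries that also satisfies all remaining constraints:
  p = 0 and q = 0 → (0, 0)
  p = 12 and q = 0 → (12, 0)
  p = 12 and 2p + 4q = 28 → (12, 1)
  q = 7 and 2p + 4q = 28 → (0, 7)

Evaluating z = p + 9q at each vertex:
  (0, 0): z = 0
  (12, 0): z = 12
  (12, 1): z = 21
  (0, 7): z = 63

The maximum is at (0, 7) with z = 63.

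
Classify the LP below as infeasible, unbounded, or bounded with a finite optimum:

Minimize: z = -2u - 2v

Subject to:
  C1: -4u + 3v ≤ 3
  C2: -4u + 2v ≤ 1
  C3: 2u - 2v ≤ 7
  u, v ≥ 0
Feasible point: (0, 0) satisfies every constraint, so the LP is feasible.
Direction d = (1, 1): for each constraint row a, a·d ≤ 0 —
  (-4)(1) + (3)(1) = -1 ≤ 0
  (-4)(1) + (2)(1) = -2 ≤ 0
  (2)(1) + (-2)(1) = 0 ≤ 0
and d ≥ 0, so (0, 0) + t·d stays feasible for every t ≥ 0. Along this ray z = -2u - 2v changes by -4 per unit t, so z → −∞.

Unbounded: there is a feasible ray along which z → −∞.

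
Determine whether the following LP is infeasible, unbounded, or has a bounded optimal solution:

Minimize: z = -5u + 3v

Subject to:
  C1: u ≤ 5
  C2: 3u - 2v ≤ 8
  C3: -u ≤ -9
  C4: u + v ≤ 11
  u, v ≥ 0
C1 requires u ≤ 5, while C3 (-u ≤ -9) is equivalent to u ≥ 9. Together they would need 9 ≤ u ≤ 5, which is impossible since 9 > 5. No point satisfies all constraints.

The feasible region is empty; the LP is infeasible.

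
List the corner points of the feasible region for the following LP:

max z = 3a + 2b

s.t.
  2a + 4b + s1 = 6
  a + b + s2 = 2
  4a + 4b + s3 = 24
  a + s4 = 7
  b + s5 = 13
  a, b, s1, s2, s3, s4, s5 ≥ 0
Each vertex is the intersection of two constraint boundaries that also satisfies all remaining constraints:
  a = 0 and b = 0 → (0, 0)
  a + b = 2 and b = 0 → (2, 0)
  2a + 4b = 6 and a + b = 2 → (1, 1)
  2a + 4b = 6 and a = 0 → (0, 1.5)

Vertices: (0, 0), (2, 0), (1, 1), (0, 1.5)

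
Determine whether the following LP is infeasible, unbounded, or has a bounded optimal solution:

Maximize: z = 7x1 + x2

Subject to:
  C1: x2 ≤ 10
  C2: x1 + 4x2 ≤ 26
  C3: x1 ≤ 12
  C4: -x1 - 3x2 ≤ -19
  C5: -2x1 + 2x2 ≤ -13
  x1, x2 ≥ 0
The point (12, 3.5) satisfies every constraint, so the LP is feasible; the constraints give x1 ≤ 12 and x2 ≤ 10, which with x1, x2 ≥ 0 keep the feasible region inside a bounded box. A feasible, bounded LP attains a finite optimum at a vertex.

Evaluating z = 7x1 + x2 at each vertex:
  (9.625, 3.125): z = 70.5
  (12, 2.333): z = 86.33
  (12, 3.5): z = 87.5
  (10.4, 3.9): z = 76.7

Feasible with finite optimum z* = 87.5 at (12, 3.5).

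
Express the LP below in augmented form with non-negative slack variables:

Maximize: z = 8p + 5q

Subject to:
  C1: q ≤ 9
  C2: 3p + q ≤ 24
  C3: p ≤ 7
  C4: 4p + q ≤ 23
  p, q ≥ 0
max z = 8p + 5q

s.t.
  q + s1 = 9
  3p + q + s2 = 24
  p + s3 = 7
  4p + q + s4 = 23
  p, q, s1, s2, s3, s4 ≥ 0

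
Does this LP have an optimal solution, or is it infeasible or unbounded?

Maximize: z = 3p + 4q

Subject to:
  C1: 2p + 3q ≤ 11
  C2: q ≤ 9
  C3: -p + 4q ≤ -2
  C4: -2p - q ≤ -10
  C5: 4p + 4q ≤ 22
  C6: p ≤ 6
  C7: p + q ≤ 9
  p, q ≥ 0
The point (5.5, 0) satisfies every constraint, so the LP is feasible; the constraints give p ≤ 6 and q ≤ 9, which with p, q ≥ 0 keep the feasible region inside a bounded box. A feasible, bounded LP attains a finite optimum at a vertex.

Evaluating z = 3p + 4q at each vertex:
  (5, 0): z = 15
  (5.5, 0): z = 16.5
  (4.75, 0.5): z = 16.25

Feasible with finite optimum z* = 16.5 at (5.5, 0).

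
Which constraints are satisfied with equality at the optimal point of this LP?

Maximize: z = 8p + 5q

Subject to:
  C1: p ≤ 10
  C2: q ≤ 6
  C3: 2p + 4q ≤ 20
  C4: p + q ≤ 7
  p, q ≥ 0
Optimal: p = 7, q = 0
Binding: C4, q ≥ 0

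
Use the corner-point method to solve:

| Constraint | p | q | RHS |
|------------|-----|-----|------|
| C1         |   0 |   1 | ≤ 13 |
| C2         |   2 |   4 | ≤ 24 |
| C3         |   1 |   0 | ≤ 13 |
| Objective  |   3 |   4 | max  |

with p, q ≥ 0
Each vertex is the intersection of two constraint boundaries that also satisfies all remaining constraints:
  p = 0 and q = 0 → (0, 0)
  2p + 4q = 24 and q = 0 → (12, 0)
  2p + 4q = 24 and p = 0 → (0, 6)

Evaluating z = 3p + 4q at each vertex:
  (0, 0): z = 0
  (12, 0): z = 36
  (0, 6): z = 24

The maximum is at (12, 0) with z = 36.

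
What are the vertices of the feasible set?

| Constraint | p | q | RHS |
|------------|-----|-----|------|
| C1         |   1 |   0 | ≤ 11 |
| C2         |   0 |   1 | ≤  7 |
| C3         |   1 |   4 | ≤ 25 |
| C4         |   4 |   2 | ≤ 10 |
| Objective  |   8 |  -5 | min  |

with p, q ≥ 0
Each vertex is the intersection of two constraint boundaries that also satisfies all remaining constraints:
  p = 0 and q = 0 → (0, 0)
  4p + 2q = 10 and q = 0 → (2.5, 0)
  4p + 2q = 10 and p = 0 → (0, 5)

Vertices: (0, 0), (2.5, 0), (0, 5)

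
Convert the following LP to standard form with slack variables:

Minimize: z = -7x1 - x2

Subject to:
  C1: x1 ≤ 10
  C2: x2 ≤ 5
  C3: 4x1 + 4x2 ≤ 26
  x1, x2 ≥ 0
min z = -7x1 - x2

s.t.
  x1 + s1 = 10
  x2 + s2 = 5
  4x1 + 4x2 + s3 = 26
  x1, x2, s1, s2, s3 ≥ 0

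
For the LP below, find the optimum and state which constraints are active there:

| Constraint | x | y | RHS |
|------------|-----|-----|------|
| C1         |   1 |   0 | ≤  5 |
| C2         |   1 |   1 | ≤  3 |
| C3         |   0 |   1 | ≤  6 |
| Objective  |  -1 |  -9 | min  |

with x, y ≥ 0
Optimal: x = 0, y = 3
Binding: C2, x ≥ 0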